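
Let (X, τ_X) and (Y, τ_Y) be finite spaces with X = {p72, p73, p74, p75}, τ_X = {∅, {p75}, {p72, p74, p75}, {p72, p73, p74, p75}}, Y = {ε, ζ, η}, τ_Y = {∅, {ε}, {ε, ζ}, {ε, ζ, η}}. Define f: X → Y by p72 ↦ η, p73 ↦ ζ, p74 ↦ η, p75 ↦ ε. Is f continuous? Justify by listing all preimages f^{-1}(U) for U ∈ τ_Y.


f is NOT continuous.

Compute f^{-1}(U) for each U ∈ τ_Y:
  U = ∅: f^{-1}(U) = ∅ ∈ τ_X ✓.
  U = {ε}: f^{-1}(U) = {p75} ∈ τ_X ✓.
  U = {ε, ζ}: f^{-1}(U) = {p73, p75} ∉ τ_X ✗.
  U = {ε, ζ, η}: f^{-1}(U) = {p72, p73, p74, p75} ∈ τ_X ✓.
Found U = {ε, ζ} with f^{-1}(U) = {p73, p75} not in τ_X. Therefore f is NOT continuous.


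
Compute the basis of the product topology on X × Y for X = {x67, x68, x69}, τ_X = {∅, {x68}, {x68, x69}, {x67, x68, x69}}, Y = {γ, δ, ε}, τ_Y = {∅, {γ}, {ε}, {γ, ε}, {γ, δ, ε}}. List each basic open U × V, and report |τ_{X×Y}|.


Basis B = {∅ × ∅, {x68} × {γ}, {x68} × {ε}, {x68} × {γ, ε}, {x68, x69} × {γ}, {x68, x69} × {ε}, {x67, x68, x69} × {γ}, {x67, x68, x69} × {ε}, {x68} × {γ, δ, ε}, {x68, x69} × {γ, ε}, {x67, x68, x69} × {γ, ε}, {x68, x69} × {γ, δ, ε}, {x67, x68, x69} × {γ, δ, ε}}; |τ_{X×Y}| = 30.

Enumerate products U × V with U ∈ τ_X, V ∈ τ_Y (deduplicated):
  ∅ × ∅ = {} (∅)
  {x68} × {γ} = {(x68,γ)}
  {x68} × {ε} = {(x68,ε)}
  {x68} × {γ, ε} = {(x68,γ), (x68,ε)}
  {x68, x69} × {γ} = {(x68,γ), (x69,γ)}
  {x68, x69} × {ε} = {(x68,ε), (x69,ε)}
  {x67, x68, x69} × {γ} = {(x67,γ), (x68,γ), (x69,γ)}
  {x67, x68, x69} × {ε} = {(x67,ε), (x68,ε), (x69,ε)}
  {x68} × {γ, δ, ε} = {(x68,γ), (x68,δ), (x68,ε)}
  {x68, x69} × {γ, ε} = {(x68,γ), (x68,ε), (x69,γ), (x69,ε)}
  {x67, x68, x69} × {γ, ε} = {(x67,γ), (x67,ε), (x68,γ), (x68,ε), (x69,γ), (x69,ε)}
  {x68, x69} × {γ, δ, ε} = {(x68,γ), (x68,δ), (x68,ε), (x69,γ), (x69,δ), (x69,ε)}
  {x67, x68, x69} × {γ, δ, ε} = {(x67,γ), (x67,δ), (x67,ε), (x68,γ), (x68,δ), (x68,ε), (x69,γ), (x69,δ), (x69,ε)}
These 13 distinct sets form the basis B.
Close under arbitrary unions to get τ_{X×Y}; counting gives |τ_{X×Y}| = 30.


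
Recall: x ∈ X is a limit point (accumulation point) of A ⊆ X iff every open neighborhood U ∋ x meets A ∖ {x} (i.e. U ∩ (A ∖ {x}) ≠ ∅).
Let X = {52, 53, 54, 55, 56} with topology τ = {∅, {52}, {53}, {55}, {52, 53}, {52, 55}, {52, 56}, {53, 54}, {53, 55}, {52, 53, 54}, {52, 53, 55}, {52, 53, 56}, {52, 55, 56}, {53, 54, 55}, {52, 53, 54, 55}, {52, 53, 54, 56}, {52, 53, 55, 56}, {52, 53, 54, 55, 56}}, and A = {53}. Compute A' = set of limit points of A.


A' = {54}

For each x ∈ X, list the open sets U ∈ τ with x ∈ U, then check whether U ∩ (A ∖ {x}) ≠ ∅ for every such U.
  x = 52: open {52} ∋ x has {52} ∩ (A ∖ {52}) = ∅, so x is NOT a limit point.
  x = 53: open {53} ∋ x has {53} ∩ (A ∖ {53}) = ∅, so x is NOT a limit point.
  x = 54: opens ∋ x are {53, 54}, {52, 53, 54}, {53, 54, 55}, {52, 53, 54, 55}, {52, 53, 54, 56}, {52, 53, 54, 55, 56}; each meets A ∖ {54}, so x IS a limit point.
  x = 55: open {55} ∋ x has {55} ∩ (A ∖ {55}) = ∅, so x is NOT a limit point.
  x = 56: open {52, 56} ∋ x has {52, 56} ∩ (A ∖ {56}) = ∅, so x is NOT a limit point.
Collecting: A' = {54}.


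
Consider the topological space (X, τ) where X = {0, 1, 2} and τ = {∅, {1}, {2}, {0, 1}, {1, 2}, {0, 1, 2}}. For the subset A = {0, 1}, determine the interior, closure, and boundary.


int(A) = {0, 1}, cl(A) = {0, 1}, ∂A = ∅.

Closed sets in (X, τ) are complements of opens:
  closed(X, τ) = {∅, {0}, {2}, {0, 1}, {0, 2}, {0, 1, 2}}.
int(A) = ⋃ {U ∈ τ : U ⊆ A}. Opens contained in A: ∅, {1}, {0, 1}.
Taking the union of these: int(A) = {0, 1}.
cl(A) = ⋂ {C closed : A ⊆ C}. Closed sets containing A: {0, 1}, {0, 1, 2}.
Intersecting these: cl(A) = {0, 1}.
∂A = cl(A) ∖ int(A) = {0, 1} ∖ {0, 1} = ∅.


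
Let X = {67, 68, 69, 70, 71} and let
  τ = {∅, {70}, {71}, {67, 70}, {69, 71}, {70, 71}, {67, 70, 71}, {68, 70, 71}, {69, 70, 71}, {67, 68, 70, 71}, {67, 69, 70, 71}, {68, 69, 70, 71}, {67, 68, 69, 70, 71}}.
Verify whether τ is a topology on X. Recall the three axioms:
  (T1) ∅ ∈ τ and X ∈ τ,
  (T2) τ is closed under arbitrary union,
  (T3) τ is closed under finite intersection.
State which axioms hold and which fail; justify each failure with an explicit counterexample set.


τ IS a topology on X.

Axiom (T1): ∅ ∈ τ? Yes; X ∈ τ? Yes.
Axiom (T2/T3): check pairwise unions and intersections of members of τ.
All pairwise intersections and unions checked — each lies in τ. Therefore τ satisfies (T1), (T2), (T3): it IS a topology on X.


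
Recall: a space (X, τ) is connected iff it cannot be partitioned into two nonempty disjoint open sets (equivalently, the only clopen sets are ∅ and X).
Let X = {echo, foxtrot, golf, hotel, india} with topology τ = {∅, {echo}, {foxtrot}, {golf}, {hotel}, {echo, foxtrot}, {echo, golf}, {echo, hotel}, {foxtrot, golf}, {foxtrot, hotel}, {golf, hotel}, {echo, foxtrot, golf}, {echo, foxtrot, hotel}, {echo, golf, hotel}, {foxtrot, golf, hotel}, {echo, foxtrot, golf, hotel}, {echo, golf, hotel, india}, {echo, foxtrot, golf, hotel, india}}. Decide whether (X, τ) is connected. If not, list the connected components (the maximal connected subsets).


(X, τ) is disconnected; components = [{foxtrot}, {echo, golf, hotel, india}].

Find clopen sets (U ∈ τ with X ∖ U ∈ τ):
  U = ∅, X ∖ U = {echo, foxtrot, golf, hotel, india} — both open, so U is clopen.
  U = {foxtrot}, X ∖ U = {echo, golf, hotel, india} — both open, so U is clopen.
  U = {echo, golf, hotel, india}, X ∖ U = {foxtrot} — both open, so U is clopen.
  U = {echo, foxtrot, golf, hotel, india}, X ∖ U = ∅ — both open, so U is clopen.
Nontrivial clopen(s) exist: e.g. {foxtrot}. So (X, τ) is disconnected.
Compute connected components by grouping points that agree on all clopens:
  component: {foxtrot}
  component: {echo, golf, hotel, india}


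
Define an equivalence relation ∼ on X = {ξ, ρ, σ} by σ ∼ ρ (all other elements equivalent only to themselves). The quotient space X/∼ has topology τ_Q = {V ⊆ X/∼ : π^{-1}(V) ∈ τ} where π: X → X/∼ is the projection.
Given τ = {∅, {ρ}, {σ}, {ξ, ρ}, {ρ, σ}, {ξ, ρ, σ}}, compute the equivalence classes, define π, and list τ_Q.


X/∼ = {[ξ], [ρ=σ]}; |τ_Q| = 3.

Equivalence classes: [ξ], [ρ=σ].
Quotient map π: X → X/∼ sends ξ ↦ [ξ], ρ ↦ [ρ=σ], σ ↦ [ρ=σ].
For each subset V ⊆ X/∼, compute π^{-1}(V) ⊆ X and check whether π^{-1}(V) ∈ τ. V is open in τ_Q iff π^{-1}(V) ∈ τ.
  V = {}: π^{-1}(V) = ∅ ∈ τ ✓.
  V = {[ξ]}: π^{-1}(V) = {ξ} ∉ τ ✗.
  V = {[ρ=σ]}: π^{-1}(V) = {ρ, σ} ∈ τ ✓.
  V = {[ξ], [ρ=σ]}: π^{-1}(V) = {ξ, ρ, σ} ∈ τ ✓.
Open sets in the quotient: τ_Q = {{}, {[ρ=σ]}, {[ξ], [ρ=σ]}} (3 elements).


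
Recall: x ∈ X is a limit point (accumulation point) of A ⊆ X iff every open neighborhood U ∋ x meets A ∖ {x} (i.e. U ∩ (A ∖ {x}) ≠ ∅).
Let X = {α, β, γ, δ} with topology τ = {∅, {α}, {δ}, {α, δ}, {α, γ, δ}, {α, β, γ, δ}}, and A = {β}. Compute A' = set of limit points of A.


A' = ∅

For each x ∈ X, list the open sets U ∈ τ with x ∈ U, then check whether U ∩ (A ∖ {x}) ≠ ∅ for every such U.
  x = α: open {α} ∋ x has {α} ∩ (A ∖ {α}) = ∅, so x is NOT a limit point.
  x = β: open {α, β, γ, δ} ∋ x has {α, β, γ, δ} ∩ (A ∖ {β}) = ∅, so x is NOT a limit point.
  x = γ: open {α, γ, δ} ∋ x has {α, γ, δ} ∩ (A ∖ {γ}) = ∅, so x is NOT a limit point.
  x = δ: open {δ} ∋ x has {δ} ∩ (A ∖ {δ}) = ∅, so x is NOT a limit point.
Collecting: A' = ∅.


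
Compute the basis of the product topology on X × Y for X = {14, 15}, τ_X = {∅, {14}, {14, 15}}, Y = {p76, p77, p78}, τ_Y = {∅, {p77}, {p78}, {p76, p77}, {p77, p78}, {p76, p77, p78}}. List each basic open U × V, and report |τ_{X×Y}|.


Basis B = {∅ × ∅, {14} × {p77}, {14} × {p78}, {14} × {p76, p77}, {14} × {p77, p78}, {14, 15} × {p77}, {14, 15} × {p78}, {14} × {p76, p77, p78}, {14, 15} × {p76, p77}, {14, 15} × {p77, p78}, {14, 15} × {p76, p77, p78}}; |τ_{X×Y}| = 18.

Enumerate products U × V with U ∈ τ_X, V ∈ τ_Y (deduplicated):
  ∅ × ∅ = {} (∅)
  {14} × {p77} = {(14,p77)}
  {14} × {p78} = {(14,p78)}
  {14} × {p76, p77} = {(14,p76), (14,p77)}
  {14} × {p77, p78} = {(14,p77), (14,p78)}
  {14, 15} × {p77} = {(14,p77), (15,p77)}
  {14, 15} × {p78} = {(14,p78), (15,p78)}
  {14} × {p76, p77, p78} = {(14,p76), (14,p77), (14,p78)}
  {14, 15} × {p76, p77} = {(14,p76), (14,p77), (15,p76), (15,p77)}
  {14, 15} × {p77, p78} = {(14,p77), (14,p78), (15,p77), (15,p78)}
  {14, 15} × {p76, p77, p78} = {(14,p76), (14,p77), (14,p78), (15,p76), (15,p77), (15,p78)}
These 11 distinct sets form the basis B.
Close under arbitrary unions to get τ_{X×Y}; counting gives |τ_{X×Y}| = 18.


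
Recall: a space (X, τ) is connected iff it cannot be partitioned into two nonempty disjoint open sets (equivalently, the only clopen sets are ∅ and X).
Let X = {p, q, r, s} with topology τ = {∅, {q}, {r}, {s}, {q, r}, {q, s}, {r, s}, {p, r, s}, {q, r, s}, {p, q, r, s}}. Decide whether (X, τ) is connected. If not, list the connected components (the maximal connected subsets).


(X, τ) is disconnected; components = [{q}, {p, r, s}].

Find clopen sets (U ∈ τ with X ∖ U ∈ τ):
  U = ∅, X ∖ U = {p, q, r, s} — both open, so U is clopen.
  U = {q}, X ∖ U = {p, r, s} — both open, so U is clopen.
  U = {p, r, s}, X ∖ U = {q} — both open, so U is clopen.
  U = {p, q, r, s}, X ∖ U = ∅ — both open, so U is clopen.
Nontrivial clopen(s) exist: e.g. {q}. So (X, τ) is disconnected.
Compute connected components by grouping points that agree on all clopens:
  component: {q}
  component: {p, r, s}


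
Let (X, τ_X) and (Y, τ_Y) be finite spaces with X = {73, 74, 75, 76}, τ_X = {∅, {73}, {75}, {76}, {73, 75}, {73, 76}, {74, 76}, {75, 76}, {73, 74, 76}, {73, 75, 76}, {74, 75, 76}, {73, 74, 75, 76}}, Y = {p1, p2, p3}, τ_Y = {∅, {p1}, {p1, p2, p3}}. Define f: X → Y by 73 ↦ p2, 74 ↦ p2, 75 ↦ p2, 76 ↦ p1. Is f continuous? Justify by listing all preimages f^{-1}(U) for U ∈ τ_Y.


f IS continuous.

Compute f^{-1}(U) for each U ∈ τ_Y:
  U = ∅: f^{-1}(U) = ∅ ∈ τ_X ✓.
  U = {p1}: f^{-1}(U) = {76} ∈ τ_X ✓.
  U = {p1, p2, p3}: f^{-1}(U) = {73, 74, 75, 76} ∈ τ_X ✓.
Every preimage lies in τ_X, so f IS continuous.


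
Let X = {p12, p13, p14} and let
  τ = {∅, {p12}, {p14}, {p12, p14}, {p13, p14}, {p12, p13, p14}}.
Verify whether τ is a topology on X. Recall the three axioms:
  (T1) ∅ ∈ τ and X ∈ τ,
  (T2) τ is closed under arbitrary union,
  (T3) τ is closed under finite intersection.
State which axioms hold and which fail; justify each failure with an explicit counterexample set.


τ IS a topology on X.

Axiom (T1): ∅ ∈ τ? Yes; X ∈ τ? Yes.
Axiom (T2/T3): check pairwise unions and intersections of members of τ.
All pairwise intersections and unions checked — each lies in τ. Therefore τ satisfies (T1), (T2), (T3): it IS a topology on X.


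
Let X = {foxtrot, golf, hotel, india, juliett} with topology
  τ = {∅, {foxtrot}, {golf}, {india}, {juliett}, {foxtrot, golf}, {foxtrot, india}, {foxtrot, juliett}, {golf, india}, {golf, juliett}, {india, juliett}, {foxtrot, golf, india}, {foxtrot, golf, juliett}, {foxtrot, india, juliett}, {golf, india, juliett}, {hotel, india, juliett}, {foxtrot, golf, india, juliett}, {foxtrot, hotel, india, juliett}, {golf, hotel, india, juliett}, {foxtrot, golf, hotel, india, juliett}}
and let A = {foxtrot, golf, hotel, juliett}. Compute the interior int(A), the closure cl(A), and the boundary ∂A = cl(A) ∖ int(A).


int(A) = {foxtrot, golf, juliett}, cl(A) = {foxtrot, golf, hotel, juliett}, ∂A = {hotel}.

Closed sets in (X, τ) are complements of opens:
  closed(X, τ) = {∅, {foxtrot}, {golf}, {hotel}, {foxtrot, golf}, {foxtrot, hotel}, {golf, hotel}, {hotel, india}, {hotel, juliett}, {foxtrot, golf, hotel}, {foxtrot, hotel, india}, {foxtrot, hotel, juliett}, {golf, hotel, india}, {golf, hotel, juliett}, {hotel, india, juliett}, {foxtrot, golf, hotel, india}, {foxtrot, golf, hotel, juliett}, {foxtrot, hotel, india, juliett}, {golf, hotel, india, juliett}, {foxtrot, golf, hotel, india, juliett}}.
int(A) = ⋃ {U ∈ τ : U ⊆ A}. Opens contained in A: ∅, {foxtrot}, {golf}, {juliett}, {foxtrot, golf}, {foxtrot, juliett}, {golf, juliett}, {foxtrot, golf, juliett}.
Taking the union of these: int(A) = {foxtrot, golf, juliett}.
cl(A) = ⋂ {C closed : A ⊆ C}. Closed sets containing A: {foxtrot, golf, hotel, juliett}, {foxtrot, golf, hotel, india, juliett}.
Intersecting these: cl(A) = {foxtrot, golf, hotel, juliett}.
∂A = cl(A) ∖ int(A) = {foxtrot, golf, hotel, juliett} ∖ {foxtrot, golf, juliett} = {hotel}.


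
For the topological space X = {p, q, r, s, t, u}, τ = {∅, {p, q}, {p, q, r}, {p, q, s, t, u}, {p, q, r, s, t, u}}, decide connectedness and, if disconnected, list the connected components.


(X, τ) is connected.

Find clopen sets (U ∈ τ with X ∖ U ∈ τ):
  U = ∅, X ∖ U = {p, q, r, s, t, u} — both open, so U is clopen.
  U = {p, q, r, s, t, u}, X ∖ U = ∅ — both open, so U is clopen.
Only trivial clopens (∅ and X) exist, so (X, τ) is connected.
Compute connected components by grouping points that agree on all clopens:
  component: {p, q, r, s, t, u}


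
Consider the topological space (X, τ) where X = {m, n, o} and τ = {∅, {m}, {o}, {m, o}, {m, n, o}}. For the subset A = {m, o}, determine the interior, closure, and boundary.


int(A) = {m, o}, cl(A) = {m, n, o}, ∂A = {n}.

Closed sets in (X, τ) are complements of opens:
  closed(X, τ) = {∅, {n}, {m, n}, {n, o}, {m, n, o}}.
int(A) = ⋃ {U ∈ τ : U ⊆ A}. Opens contained in A: ∅, {m}, {o}, {m, o}.
Taking the union of these: int(A) = {m, o}.
cl(A) = ⋂ {C closed : A ⊆ C}. Closed sets containing A: {m, n, o}.
Intersecting these: cl(A) = {m, n, o}.
∂A = cl(A) ∖ int(A) = {m, n, o} ∖ {m, o} = {n}.


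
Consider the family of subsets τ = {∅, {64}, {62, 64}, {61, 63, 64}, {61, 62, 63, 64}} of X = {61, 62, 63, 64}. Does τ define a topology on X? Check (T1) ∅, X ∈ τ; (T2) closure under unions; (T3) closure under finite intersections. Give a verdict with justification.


τ IS a topology on X.

Axiom (T1): ∅ ∈ τ? Yes; X ∈ τ? Yes.
Axiom (T2/T3): check pairwise unions and intersections of members of τ.
All pairwise intersections and unions checked — each lies in τ. Therefore τ satisfies (T1), (T2), (T3): it IS a topology on X.


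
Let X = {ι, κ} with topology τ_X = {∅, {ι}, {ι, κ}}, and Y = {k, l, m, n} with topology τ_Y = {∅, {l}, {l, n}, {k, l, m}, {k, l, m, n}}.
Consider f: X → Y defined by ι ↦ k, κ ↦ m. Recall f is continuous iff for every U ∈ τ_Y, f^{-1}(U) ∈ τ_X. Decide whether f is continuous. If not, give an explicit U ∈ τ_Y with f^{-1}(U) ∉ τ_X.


f IS continuous.

Compute f^{-1}(U) for each U ∈ τ_Y:
  U = ∅: f^{-1}(U) = ∅ ∈ τ_X ✓.
  U = {l}: f^{-1}(U) = ∅ ∈ τ_X ✓.
  U = {l, n}: f^{-1}(U) = ∅ ∈ τ_X ✓.
  U = {k, l, m}: f^{-1}(U) = {ι, κ} ∈ τ_X ✓.
  U = {k, l, m, n}: f^{-1}(U) = {ι, κ} ∈ τ_X ✓.
Every preimage lies in τ_X, so f IS continuous.


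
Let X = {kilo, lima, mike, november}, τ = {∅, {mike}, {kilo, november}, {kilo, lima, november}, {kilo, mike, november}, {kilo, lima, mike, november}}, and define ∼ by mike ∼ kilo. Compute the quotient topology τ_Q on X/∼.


X/∼ = {[kilo=mike], [lima], [november]}; |τ_Q| = 3.

Equivalence classes: [kilo=mike], [lima], [november].
Quotient map π: X → X/∼ sends kilo ↦ [kilo=mike], lima ↦ [lima], mike ↦ [kilo=mike], november ↦ [november].
For each subset V ⊆ X/∼, compute π^{-1}(V) ⊆ X and check whether π^{-1}(V) ∈ τ. V is open in τ_Q iff π^{-1}(V) ∈ τ.
  V = {}: π^{-1}(V) = ∅ ∈ τ ✓.
  V = {[kilo=mike]}: π^{-1}(V) = {kilo, mike} ∉ τ ✗.
  V = {[lima]}: π^{-1}(V) = {lima} ∉ τ ✗.
  V = {[kilo=mike], [lima]}: π^{-1}(V) = {kilo, lima, mike} ∉ τ ✗.
  V = {[november]}: π^{-1}(V) = {november} ∉ τ ✗.
  V = {[kilo=mike], [november]}: π^{-1}(V) = {kilo, mike, november} ∈ τ ✓.
  V = {[lima], [november]}: π^{-1}(V) = {lima, november} ∉ τ ✗.
  V = {[kilo=mike], [lima], [november]}: π^{-1}(V) = {kilo, lima, mike, november} ∈ τ ✓.
Open sets in the quotient: τ_Q = {{}, {[kilo=mike], [november]}, {[kilo=mike], [lima], [november]}} (3 elements).


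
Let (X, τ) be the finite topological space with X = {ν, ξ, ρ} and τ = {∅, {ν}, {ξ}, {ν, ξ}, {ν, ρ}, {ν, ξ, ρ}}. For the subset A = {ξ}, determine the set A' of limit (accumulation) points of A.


A' = ∅

For each x ∈ X, list the open sets U ∈ τ with x ∈ U, then check whether U ∩ (A ∖ {x}) ≠ ∅ for every such U.
  x = ν: open {ν} ∋ x has {ν} ∩ (A ∖ {ν}) = ∅, so x is NOT a limit point.
  x = ξ: open {ξ} ∋ x has {ξ} ∩ (A ∖ {ξ}) = ∅, so x is NOT a limit point.
  x = ρ: open {ν, ρ} ∋ x has {ν, ρ} ∩ (A ∖ {ρ}) = ∅, so x is NOT a limit point.
Collecting: A' = ∅.


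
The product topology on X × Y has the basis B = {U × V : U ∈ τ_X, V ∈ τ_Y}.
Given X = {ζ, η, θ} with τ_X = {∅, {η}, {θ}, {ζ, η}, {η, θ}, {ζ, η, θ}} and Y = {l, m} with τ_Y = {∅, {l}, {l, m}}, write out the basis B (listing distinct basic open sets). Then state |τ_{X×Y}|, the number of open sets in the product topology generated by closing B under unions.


Basis B = {∅ × ∅, {η} × {l}, {θ} × {l}, {ζ, η} × {l}, {η} × {l, m}, {η, θ} × {l}, {θ} × {l, m}, {ζ, η, θ} × {l}, {ζ, η} × {l, m}, {η, θ} × {l, m}, {ζ, η, θ} × {l, m}}; |τ_{X×Y}| = 18.

Enumerate products U × V with U ∈ τ_X, V ∈ τ_Y (deduplicated):
  ∅ × ∅ = {} (∅)
  {η} × {l} = {(η,l)}
  {θ} × {l} = {(θ,l)}
  {ζ, η} × {l} = {(ζ,l), (η,l)}
  {η} × {l, m} = {(η,l), (η,m)}
  {η, θ} × {l} = {(η,l), (θ,l)}
  {θ} × {l, m} = {(θ,l), (θ,m)}
  {ζ, η, θ} × {l} = {(ζ,l), (η,l), (θ,l)}
  {ζ, η} × {l, m} = {(ζ,l), (ζ,m), (η,l), (η,m)}
  {η, θ} × {l, m} = {(η,l), (η,m), (θ,l), (θ,m)}
  {ζ, η, θ} × {l, m} = {(ζ,l), (ζ,m), (η,l), (η,m), (θ,l), (θ,m)}
These 11 distinct sets form the basis B.
Close under arbitrary unions to get τ_{X×Y}; counting gives |τ_{X×Y}| = 18.


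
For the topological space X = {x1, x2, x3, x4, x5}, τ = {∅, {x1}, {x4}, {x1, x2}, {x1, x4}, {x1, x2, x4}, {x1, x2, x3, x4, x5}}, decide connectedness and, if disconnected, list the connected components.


(X, τ) is connected.

Find clopen sets (U ∈ τ with X ∖ U ∈ τ):
  U = ∅, X ∖ U = {x1, x2, x3, x4, x5} — both open, so U is clopen.
  U = {x1, x2, x3, x4, x5}, X ∖ U = ∅ — both open, so U is clopen.
Only trivial clopens (∅ and X) exist, so (X, τ) is connected.
Compute connected components by grouping points that agree on all clopens:
  component: {x1, x2, x3, x4, x5}


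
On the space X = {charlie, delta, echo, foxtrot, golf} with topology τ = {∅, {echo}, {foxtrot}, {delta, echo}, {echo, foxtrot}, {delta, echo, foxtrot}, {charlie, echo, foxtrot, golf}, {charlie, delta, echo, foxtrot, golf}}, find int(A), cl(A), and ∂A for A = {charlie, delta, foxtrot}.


int(A) = {foxtrot}, cl(A) = {charlie, delta, foxtrot, golf}, ∂A = {charlie, delta, golf}.

Closed sets in (X, τ) are complements of opens:
  closed(X, τ) = {∅, {delta}, {charlie, golf}, {charlie, delta, golf}, {charlie, foxtrot, golf}, {charlie, delta, echo, golf}, {charlie, delta, foxtrot, golf}, {charlie, delta, echo, foxtrot, golf}}.
int(A) = ⋃ {U ∈ τ : U ⊆ A}. Opens contained in A: ∅, {foxtrot}.
Taking the union of these: int(A) = {foxtrot}.
cl(A) = ⋂ {C closed : A ⊆ C}. Closed sets containing A: {charlie, delta, foxtrot, golf}, {charlie, delta, echo, foxtrot, golf}.
Intersecting these: cl(A) = {charlie, delta, foxtrot, golf}.
∂A = cl(A) ∖ int(A) = {charlie, delta, foxtrot, golf} ∖ {foxtrot} = {charlie, delta, golf}.


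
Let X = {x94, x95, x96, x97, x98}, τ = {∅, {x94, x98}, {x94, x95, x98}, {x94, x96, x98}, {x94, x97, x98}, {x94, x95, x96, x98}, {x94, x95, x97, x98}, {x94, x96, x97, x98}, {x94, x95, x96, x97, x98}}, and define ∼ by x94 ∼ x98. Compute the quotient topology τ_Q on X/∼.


X/∼ = {[x94=x98], [x95], [x96], [x97]}; |τ_Q| = 9.

Equivalence classes: [x94=x98], [x95], [x96], [x97].
Quotient map π: X → X/∼ sends x94 ↦ [x94=x98], x95 ↦ [x95], x96 ↦ [x96], x97 ↦ [x97], x98 ↦ [x94=x98].
For each subset V ⊆ X/∼, compute π^{-1}(V) ⊆ X and check whether π^{-1}(V) ∈ τ. V is open in τ_Q iff π^{-1}(V) ∈ τ.
  V = {}: π^{-1}(V) = ∅ ∈ τ ✓.
  V = {[x94=x98]}: π^{-1}(V) = {x94, x98} ∈ τ ✓.
  V = {[x95]}: π^{-1}(V) = {x95} ∉ τ ✗.
  V = {[x94=x98], [x95]}: π^{-1}(V) = {x94, x95, x98} ∈ τ ✓.
  V = {[x96]}: π^{-1}(V) = {x96} ∉ τ ✗.
  V = {[x94=x98], [x96]}: π^{-1}(V) = {x94, x96, x98} ∈ τ ✓.
  V = {[x95], [x96]}: π^{-1}(V) = {x95, x96} ∉ τ ✗.
  V = {[x94=x98], [x95], [x96]}: π^{-1}(V) = {x94, x95, x96, x98} ∈ τ ✓.
  V = {[x97]}: π^{-1}(V) = {x97} ∉ τ ✗.
  V = {[x94=x98], [x97]}: π^{-1}(V) = {x94, x97, x98} ∈ τ ✓.
  V = {[x95], [x97]}: π^{-1}(V) = {x95, x97} ∉ τ ✗.
  V = {[x94=x98], [x95], [x97]}: π^{-1}(V) = {x94, x95, x97, x98} ∈ τ ✓.
  V = {[x96], [x97]}: π^{-1}(V) = {x96, x97} ∉ τ ✗.
  V = {[x94=x98], [x96], [x97]}: π^{-1}(V) = {x94, x96, x97, x98} ∈ τ ✓.
  V = {[x95], [x96], [x97]}: π^{-1}(V) = {x95, x96, x97} ∉ τ ✗.
  V = {[x94=x98], [x95], [x96], [x97]}: π^{-1}(V) = {x94, x95, x96, x97, x98} ∈ τ ✓.
Open sets in the quotient: τ_Q = {{}, {[x94=x98]}, {[x94=x98], [x95]}, {[x94=x98], [x96]}, {[x94=x98], [x95], [x96]}, {[x94=x98], [x97]}, {[x94=x98], [x95], [x97]}, {[x94=x98], [x96], [x97]}, {[x94=x98], [x95], [x96], [x97]}} (9 elements).


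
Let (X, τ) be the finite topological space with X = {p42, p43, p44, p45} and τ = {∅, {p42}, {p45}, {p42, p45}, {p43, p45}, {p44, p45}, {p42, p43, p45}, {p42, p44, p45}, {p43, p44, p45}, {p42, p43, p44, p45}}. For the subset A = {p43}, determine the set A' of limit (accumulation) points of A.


A' = ∅

For each x ∈ X, list the open sets U ∈ τ with x ∈ U, then check whether U ∩ (A ∖ {x}) ≠ ∅ for every such U.
  x = p42: open {p42} ∋ x has {p42} ∩ (A ∖ {p42}) = ∅, so x is NOT a limit point.
  x = p43: open {p43, p45} ∋ x has {p43, p45} ∩ (A ∖ {p43}) = ∅, so x is NOT a limit point.
  x = p44: open {p44, p45} ∋ x has {p44, p45} ∩ (A ∖ {p44}) = ∅, so x is NOT a limit point.
  x = p45: open {p45} ∋ x has {p45} ∩ (A ∖ {p45}) = ∅, so x is NOT a limit point.
Collecting: A' = ∅.


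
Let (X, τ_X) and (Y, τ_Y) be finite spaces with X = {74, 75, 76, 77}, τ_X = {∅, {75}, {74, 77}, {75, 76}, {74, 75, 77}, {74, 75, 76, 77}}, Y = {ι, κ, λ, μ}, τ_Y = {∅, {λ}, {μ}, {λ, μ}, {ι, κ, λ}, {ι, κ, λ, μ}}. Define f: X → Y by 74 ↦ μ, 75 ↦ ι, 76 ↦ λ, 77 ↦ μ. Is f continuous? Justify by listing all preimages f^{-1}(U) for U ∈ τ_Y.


f is NOT continuous.

Compute f^{-1}(U) for each U ∈ τ_Y:
  U = ∅: f^{-1}(U) = ∅ ∈ τ_X ✓.
  U = {λ}: f^{-1}(U) = {76} ∉ τ_X ✗.
  U = {μ}: f^{-1}(U) = {74, 77} ∈ τ_X ✓.
  U = {λ, μ}: f^{-1}(U) = {74, 76, 77} ∉ τ_X ✗.
  U = {ι, κ, λ}: f^{-1}(U) = {75, 76} ∈ τ_X ✓.
  U = {ι, κ, λ, μ}: f^{-1}(U) = {74, 75, 76, 77} ∈ τ_X ✓.
Found U = {λ} with f^{-1}(U) = {76} not in τ_X. Therefore f is NOT continuous.


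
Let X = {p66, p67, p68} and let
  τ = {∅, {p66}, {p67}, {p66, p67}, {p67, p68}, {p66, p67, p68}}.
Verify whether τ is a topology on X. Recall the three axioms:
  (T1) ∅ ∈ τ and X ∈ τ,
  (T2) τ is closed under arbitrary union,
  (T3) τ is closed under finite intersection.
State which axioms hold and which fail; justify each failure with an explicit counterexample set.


τ IS a topology on X.

Axiom (T1): ∅ ∈ τ? Yes; X ∈ τ? Yes.
Axiom (T2/T3): check pairwise unions and intersections of members of τ.
All pairwise intersections and unions checked — each lies in τ. Therefore τ satisfies (T1), (T2), (T3): it IS a topology on X.


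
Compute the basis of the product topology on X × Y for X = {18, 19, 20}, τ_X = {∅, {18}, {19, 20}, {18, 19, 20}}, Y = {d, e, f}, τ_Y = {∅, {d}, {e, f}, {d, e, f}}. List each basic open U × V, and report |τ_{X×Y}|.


Basis B = {∅ × ∅, {18} × {d}, {18} × {e, f}, {19, 20} × {d}, {18} × {d, e, f}, {18, 19, 20} × {d}, {19, 20} × {e, f}, {18, 19, 20} × {e, f}, {19, 20} × {d, e, f}, {18, 19, 20} × {d, e, f}}; |τ_{X×Y}| = 16.

Enumerate products U × V with U ∈ τ_X, V ∈ τ_Y (deduplicated):
  ∅ × ∅ = {} (∅)
  {18} × {d} = {(18,d)}
  {18} × {e, f} = {(18,e), (18,f)}
  {19, 20} × {d} = {(19,d), (20,d)}
  {18} × {d, e, f} = {(18,d), (18,e), (18,f)}
  {18, 19, 20} × {d} = {(18,d), (19,d), (20,d)}
  {19, 20} × {e, f} = {(19,e), (19,f), (20,e), (20,f)}
  {18, 19, 20} × {e, f} = {(18,e), (18,f), (19,e), (19,f), (20,e), (20,f)}
  {19, 20} × {d, e, f} = {(19,d), (19,e), (19,f), (20,d), (20,e), (20,f)}
  {18, 19, 20} × {d, e, f} = {(18,d), (18,e), (18,f), (19,d), (19,e), (19,f), (20,d), (20,e), (20,f)}
These 10 distinct sets form the basis B.
Close under arbitrary unions to get τ_{X×Y}; counting gives |τ_{X×Y}| = 16.


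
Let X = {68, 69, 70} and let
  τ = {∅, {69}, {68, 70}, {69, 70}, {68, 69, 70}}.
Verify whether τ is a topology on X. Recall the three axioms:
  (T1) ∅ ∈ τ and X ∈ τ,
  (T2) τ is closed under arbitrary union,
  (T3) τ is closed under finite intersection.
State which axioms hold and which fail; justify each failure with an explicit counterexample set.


τ is NOT a topology on X.

Axiom (T1): ∅ ∈ τ? Yes; X ∈ τ? Yes.
Axiom (T2/T3): check pairwise unions and intersections of members of τ.
Counterexample for (T3): {68, 70} ∩ {69, 70} = {70} ∉ τ. Therefore τ is NOT a topology.


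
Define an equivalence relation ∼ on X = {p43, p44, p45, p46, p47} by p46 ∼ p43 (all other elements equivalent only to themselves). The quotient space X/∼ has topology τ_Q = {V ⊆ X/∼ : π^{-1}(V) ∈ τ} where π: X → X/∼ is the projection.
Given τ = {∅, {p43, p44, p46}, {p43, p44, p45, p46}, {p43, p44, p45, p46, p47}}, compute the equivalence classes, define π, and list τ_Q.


X/∼ = {[p43=p46], [p44], [p45], [p47]}; |τ_Q| = 4.

Equivalence classes: [p43=p46], [p44], [p45], [p47].
Quotient map π: X → X/∼ sends p43 ↦ [p43=p46], p44 ↦ [p44], p45 ↦ [p45], p46 ↦ [p43=p46], p47 ↦ [p47].
For each subset V ⊆ X/∼, compute π^{-1}(V) ⊆ X and check whether π^{-1}(V) ∈ τ. V is open in τ_Q iff π^{-1}(V) ∈ τ.
  V = {}: π^{-1}(V) = ∅ ∈ τ ✓.
  V = {[p43=p46]}: π^{-1}(V) = {p43, p46} ∉ τ ✗.
  V = {[p44]}: π^{-1}(V) = {p44} ∉ τ ✗.
  V = {[p43=p46], [p44]}: π^{-1}(V) = {p43, p44, p46} ∈ τ ✓.
  V = {[p45]}: π^{-1}(V) = {p45} ∉ τ ✗.
  V = {[p43=p46], [p45]}: π^{-1}(V) = {p43, p45, p46} ∉ τ ✗.
  V = {[p44], [p45]}: π^{-1}(V) = {p44, p45} ∉ τ ✗.
  V = {[p43=p46], [p44], [p45]}: π^{-1}(V) = {p43, p44, p45, p46} ∈ τ ✓.
  V = {[p47]}: π^{-1}(V) = {p47} ∉ τ ✗.
  V = {[p43=p46], [p47]}: π^{-1}(V) = {p43, p46, p47} ∉ τ ✗.
  V = {[p44], [p47]}: π^{-1}(V) = {p44, p47} ∉ τ ✗.
  V = {[p43=p46], [p44], [p47]}: π^{-1}(V) = {p43, p44, p46, p47} ∉ τ ✗.
  V = {[p45], [p47]}: π^{-1}(V) = {p45, p47} ∉ τ ✗.
  V = {[p43=p46], [p45], [p47]}: π^{-1}(V) = {p43, p45, p46, p47} ∉ τ ✗.
  V = {[p44], [p45], [p47]}: π^{-1}(V) = {p44, p45, p47} ∉ τ ✗.
  V = {[p43=p46], [p44], [p45], [p47]}: π^{-1}(V) = {p43, p44, p45, p46, p47} ∈ τ ✓.
Open sets in the quotient: τ_Q = {{}, {[p43=p46], [p44]}, {[p43=p46], [p44], [p45]}, {[p43=p46], [p44], [p45], [p47]}} (4 elements).


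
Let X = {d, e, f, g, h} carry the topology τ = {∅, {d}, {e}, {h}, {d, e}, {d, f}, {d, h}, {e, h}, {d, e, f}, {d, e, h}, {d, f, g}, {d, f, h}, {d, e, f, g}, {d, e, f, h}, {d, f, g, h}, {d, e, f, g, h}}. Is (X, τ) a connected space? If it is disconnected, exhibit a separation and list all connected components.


(X, τ) is disconnected; components = [{e}, {h}, {d, f, g}].

Find clopen sets (U ∈ τ with X ∖ U ∈ τ):
  U = ∅, X ∖ U = {d, e, f, g, h} — both open, so U is clopen.
  U = {e}, X ∖ U = {d, f, g, h} — both open, so U is clopen.
  U = {h}, X ∖ U = {d, e, f, g} — both open, so U is clopen.
  U = {e, h}, X ∖ U = {d, f, g} — both open, so U is clopen.
  U = {d, f, g}, X ∖ U = {e, h} — both open, so U is clopen.
  U = {d, e, f, g}, X ∖ U = {h} — both open, so U is clopen.
  U = {d, f, g, h}, X ∖ U = {e} — both open, so U is clopen.
  U = {d, e, f, g, h}, X ∖ U = ∅ — both open, so U is clopen.
Nontrivial clopen(s) exist: e.g. {e}. So (X, τ) is disconnected.
Compute connected components by grouping points that agree on all clopens:
  component: {e}
  component: {h}
  component: {d, f, g}


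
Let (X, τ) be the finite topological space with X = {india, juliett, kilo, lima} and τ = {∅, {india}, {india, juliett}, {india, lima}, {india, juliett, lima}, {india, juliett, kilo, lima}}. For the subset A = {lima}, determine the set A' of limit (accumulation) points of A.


A' = {kilo}

For each x ∈ X, list the open sets U ∈ τ with x ∈ U, then check whether U ∩ (A ∖ {x}) ≠ ∅ for every such U.
  x = india: open {india} ∋ x has {india} ∩ (A ∖ {india}) = ∅, so x is NOT a limit point.
  x = juliett: open {india, juliett} ∋ x has {india, juliett} ∩ (A ∖ {juliett}) = ∅, so x is NOT a limit point.
  x = kilo: opens ∋ x are {india, juliett, kilo, lima}; each meets A ∖ {kilo}, so x IS a limit point.
  x = lima: open {india, lima} ∋ x has {india, lima} ∩ (A ∖ {lima}) = ∅, so x is NOT a limit point.
Collecting: A' = {kilo}.


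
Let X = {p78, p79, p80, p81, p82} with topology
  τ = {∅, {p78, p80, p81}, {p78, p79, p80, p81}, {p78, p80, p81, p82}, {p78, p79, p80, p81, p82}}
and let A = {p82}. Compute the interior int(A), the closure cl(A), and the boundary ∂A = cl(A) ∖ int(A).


int(A) = ∅, cl(A) = {p82}, ∂A = {p82}.

Closed sets in (X, τ) are complements of opens:
  closed(X, τ) = {∅, {p79}, {p82}, {p79, p82}, {p78, p79, p80, p81, p82}}.
int(A) = ⋃ {U ∈ τ : U ⊆ A}. Opens contained in A: ∅.
Taking the union of these: int(A) = ∅.
cl(A) = ⋂ {C closed : A ⊆ C}. Closed sets containing A: {p82}, {p79, p82}, {p78, p79, p80, p81, p82}.
Intersecting these: cl(A) = {p82}.
∂A = cl(A) ∖ int(A) = {p82} ∖ ∅ = {p82}.


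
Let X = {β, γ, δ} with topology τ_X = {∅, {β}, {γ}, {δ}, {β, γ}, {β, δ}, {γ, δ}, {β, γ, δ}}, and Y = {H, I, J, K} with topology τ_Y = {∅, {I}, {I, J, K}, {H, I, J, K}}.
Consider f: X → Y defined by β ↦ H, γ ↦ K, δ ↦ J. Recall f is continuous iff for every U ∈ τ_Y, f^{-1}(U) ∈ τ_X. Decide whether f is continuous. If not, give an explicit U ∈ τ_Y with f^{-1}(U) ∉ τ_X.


f IS continuous.

Compute f^{-1}(U) for each U ∈ τ_Y:
  U = ∅: f^{-1}(U) = ∅ ∈ τ_X ✓.
  U = {I}: f^{-1}(U) = ∅ ∈ τ_X ✓.
  U = {I, J, K}: f^{-1}(U) = {γ, δ} ∈ τ_X ✓.
  U = {H, I, J, K}: f^{-1}(U) = {β, γ, δ} ∈ τ_X ✓.
Every preimage lies in τ_X, so f IS continuous.


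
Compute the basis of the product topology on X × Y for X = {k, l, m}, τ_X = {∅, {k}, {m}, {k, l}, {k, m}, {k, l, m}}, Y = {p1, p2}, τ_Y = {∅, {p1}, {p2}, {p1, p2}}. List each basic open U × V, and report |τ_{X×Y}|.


Basis B = {∅ × ∅, {k} × {p1}, {k} × {p2}, {m} × {p1}, {m} × {p2}, {k} × {p1, p2}, {k, l} × {p1}, {k, m} × {p1}, {k, l} × {p2}, {k, m} × {p2}, {m} × {p1, p2}, {k, l, m} × {p1}, {k, l, m} × {p2}, {k, l} × {p1, p2}, {k, m} × {p1, p2}, {k, l, m} × {p1, p2}}; |τ_{X×Y}| = 36.

Enumerate products U × V with U ∈ τ_X, V ∈ τ_Y (deduplicated):
  ∅ × ∅ = {} (∅)
  {k} × {p1} = {(k,p1)}
  {k} × {p2} = {(k,p2)}
  {m} × {p1} = {(m,p1)}
  {m} × {p2} = {(m,p2)}
  {k} × {p1, p2} = {(k,p1), (k,p2)}
  {k, l} × {p1} = {(k,p1), (l,p1)}
  {k, m} × {p1} = {(k,p1), (m,p1)}
  {k, l} × {p2} = {(k,p2), (l,p2)}
  {k, m} × {p2} = {(k,p2), (m,p2)}
  {m} × {p1, p2} = {(m,p1), (m,p2)}
  {k, l, m} × {p1} = {(k,p1), (l,p1), (m,p1)}
  {k, l, m} × {p2} = {(k,p2), (l,p2), (m,p2)}
  {k, l} × {p1, p2} = {(k,p1), (k,p2), (l,p1), (l,p2)}
  {k, m} × {p1, p2} = {(k,p1), (k,p2), (m,p1), (m,p2)}
  {k, l, m} × {p1, p2} = {(k,p1), (k,p2), (l,p1), (l,p2), (m,p1), (m,p2)}
These 16 distinct sets form the basis B.
Close under arbitrary unions to get τ_{X×Y}; counting gives |τ_{X×Y}| = 36.


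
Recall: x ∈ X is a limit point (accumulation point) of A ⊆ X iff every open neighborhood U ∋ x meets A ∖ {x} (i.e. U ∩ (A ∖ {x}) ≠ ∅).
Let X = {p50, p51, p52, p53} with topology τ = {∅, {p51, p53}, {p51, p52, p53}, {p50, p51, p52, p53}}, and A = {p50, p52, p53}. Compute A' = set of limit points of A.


A' = {p50, p51, p52}

For each x ∈ X, list the open sets U ∈ τ with x ∈ U, then check whether U ∩ (A ∖ {x}) ≠ ∅ for every such U.
  x = p50: opens ∋ x are {p50, p51, p52, p53}; each meets A ∖ {p50}, so x IS a limit point.
  x = p51: opens ∋ x are {p51, p53}, {p51, p52, p53}, {p50, p51, p52, p53}; each meets A ∖ {p51}, so x IS a limit point.
  x = p52: opens ∋ x are {p51, p52, p53}, {p50, p51, p52, p53}; each meets A ∖ {p52}, so x IS a limit point.
  x = p53: open {p51, p53} ∋ x has {p51, p53} ∩ (A ∖ {p53}) = ∅, so x is NOT a limit point.
Collecting: A' = {p50, p51, p52}.


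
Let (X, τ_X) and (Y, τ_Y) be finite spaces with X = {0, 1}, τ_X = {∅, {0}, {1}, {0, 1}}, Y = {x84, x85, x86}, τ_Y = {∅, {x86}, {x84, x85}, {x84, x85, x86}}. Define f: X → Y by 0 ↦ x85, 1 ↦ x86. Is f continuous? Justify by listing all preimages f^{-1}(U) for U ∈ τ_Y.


f IS continuous.

Compute f^{-1}(U) for each U ∈ τ_Y:
  U = ∅: f^{-1}(U) = ∅ ∈ τ_X ✓.
  U = {x86}: f^{-1}(U) = {1} ∈ τ_X ✓.
  U = {x84, x85}: f^{-1}(U) = {0} ∈ τ_X ✓.
  U = {x84, x85, x86}: f^{-1}(U) = {0, 1} ∈ τ_X ✓.
Every preimage lies in τ_X, so f IS continuous.


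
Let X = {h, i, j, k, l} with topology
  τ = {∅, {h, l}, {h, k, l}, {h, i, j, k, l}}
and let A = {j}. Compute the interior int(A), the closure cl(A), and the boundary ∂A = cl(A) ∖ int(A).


int(A) = ∅, cl(A) = {i, j}, ∂A = {i, j}.

Closed sets in (X, τ) are complements of opens:
  closed(X, τ) = {∅, {i, j}, {i, j, k}, {h, i, j, k, l}}.
int(A) = ⋃ {U ∈ τ : U ⊆ A}. Opens contained in A: ∅.
Taking the union of these: int(A) = ∅.
cl(A) = ⋂ {C closed : A ⊆ C}. Closed sets containing A: {i, j}, {i, j, k}, {h, i, j, k, l}.
Intersecting these: cl(A) = {i, j}.
∂A = cl(A) ∖ int(A) = {i, j} ∖ ∅ = {i, j}.


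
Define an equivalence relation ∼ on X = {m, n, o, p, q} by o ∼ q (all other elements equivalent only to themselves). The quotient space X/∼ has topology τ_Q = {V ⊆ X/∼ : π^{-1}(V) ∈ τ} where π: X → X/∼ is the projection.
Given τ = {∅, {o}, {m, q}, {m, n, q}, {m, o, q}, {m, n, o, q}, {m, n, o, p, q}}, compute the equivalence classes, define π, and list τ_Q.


X/∼ = {[m], [n], [o=q], [p]}; |τ_Q| = 4.

Equivalence classes: [m], [n], [o=q], [p].
Quotient map π: X → X/∼ sends m ↦ [m], n ↦ [n], o ↦ [o=q], p ↦ [p], q ↦ [o=q].
For each subset V ⊆ X/∼, compute π^{-1}(V) ⊆ X and check whether π^{-1}(V) ∈ τ. V is open in τ_Q iff π^{-1}(V) ∈ τ.
  V = {}: π^{-1}(V) = ∅ ∈ τ ✓.
  V = {[m]}: π^{-1}(V) = {m} ∉ τ ✗.
  V = {[n]}: π^{-1}(V) = {n} ∉ τ ✗.
  V = {[m], [n]}: π^{-1}(V) = {m, n} ∉ τ ✗.
  V = {[o=q]}: π^{-1}(V) = {o, q} ∉ τ ✗.
  V = {[m], [o=q]}: π^{-1}(V) = {m, o, q} ∈ τ ✓.
  V = {[n], [o=q]}: π^{-1}(V) = {n, o, q} ∉ τ ✗.
  V = {[m], [n], [o=q]}: π^{-1}(V) = {m, n, o, q} ∈ τ ✓.
  V = {[p]}: π^{-1}(V) = {p} ∉ τ ✗.
  V = {[m], [p]}: π^{-1}(V) = {m, p} ∉ τ ✗.
  V = {[n], [p]}: π^{-1}(V) = {n, p} ∉ τ ✗.
  V = {[m], [n], [p]}: π^{-1}(V) = {m, n, p} ∉ τ ✗.
  V = {[o=q], [p]}: π^{-1}(V) = {o, p, q} ∉ τ ✗.
  V = {[m], [o=q], [p]}: π^{-1}(V) = {m, o, p, q} ∉ τ ✗.
  V = {[n], [o=q], [p]}: π^{-1}(V) = {n, o, p, q} ∉ τ ✗.
  V = {[m], [n], [o=q], [p]}: π^{-1}(V) = {m, n, o, p, q} ∈ τ ✓.
Open sets in the quotient: τ_Q = {{}, {[m], [o=q]}, {[m], [n], [o=q]}, {[m], [n], [o=q], [p]}} (4 elements).


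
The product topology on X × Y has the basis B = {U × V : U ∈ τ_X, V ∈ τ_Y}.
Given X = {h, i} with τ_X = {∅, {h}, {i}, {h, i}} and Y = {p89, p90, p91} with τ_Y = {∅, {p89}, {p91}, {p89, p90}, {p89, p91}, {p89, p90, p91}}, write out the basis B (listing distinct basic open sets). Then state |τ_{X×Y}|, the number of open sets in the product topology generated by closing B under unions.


Basis B = {∅ × ∅, {h} × {p89}, {h} × {p91}, {i} × {p89}, {i} × {p91}, {h} × {p89, p90}, {h} × {p89, p91}, {h, i} × {p89}, {h, i} × {p91}, {i} × {p89, p90}, {i} × {p89, p91}, {h} × {p89, p90, p91}, {i} × {p89, p90, p91}, {h, i} × {p89, p90}, {h, i} × {p89, p91}, {h, i} × {p89, p90, p91}}; |τ_{X×Y}| = 36.

Enumerate products U × V with U ∈ τ_X, V ∈ τ_Y (deduplicated):
  ∅ × ∅ = {} (∅)
  {h} × {p89} = {(h,p89)}
  {h} × {p91} = {(h,p91)}
  {i} × {p89} = {(i,p89)}
  {i} × {p91} = {(i,p91)}
  {h} × {p89, p90} = {(h,p89), (h,p90)}
  {h} × {p89, p91} = {(h,p89), (h,p91)}
  {h, i} × {p89} = {(h,p89), (i,p89)}
  {h, i} × {p91} = {(h,p91), (i,p91)}
  {i} × {p89, p90} = {(i,p89), (i,p90)}
  {i} × {p89, p91} = {(i,p89), (i,p91)}
  {h} × {p89, p90, p91} = {(h,p89), (h,p90), (h,p91)}
  {i} × {p89, p90, p91} = {(i,p89), (i,p90), (i,p91)}
  {h, i} × {p89, p90} = {(h,p89), (h,p90), (i,p89), (i,p90)}
  {h, i} × {p89, p91} = {(h,p89), (h,p91), (i,p89), (i,p91)}
  {h, i} × {p89, p90, p91} = {(h,p89), (h,p90), (h,p91), (i,p89), (i,p90), (i,p91)}
These 16 distinct sets form the basis B.
Close under arbitrary unions to get τ_{X×Y}; counting gives |τ_{X×Y}| = 36.


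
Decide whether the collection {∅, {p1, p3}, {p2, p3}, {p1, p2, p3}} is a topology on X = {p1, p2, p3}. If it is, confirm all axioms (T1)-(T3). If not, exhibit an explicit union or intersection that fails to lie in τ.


τ is NOT a topology on X.

Axiom (T1): ∅ ∈ τ? Yes; X ∈ τ? Yes.
Axiom (T2/T3): check pairwise unions and intersections of members of τ.
Counterexample for (T3): {p1, p3} ∩ {p2, p3} = {p3} ∉ τ. Therefore τ is NOT a topology.


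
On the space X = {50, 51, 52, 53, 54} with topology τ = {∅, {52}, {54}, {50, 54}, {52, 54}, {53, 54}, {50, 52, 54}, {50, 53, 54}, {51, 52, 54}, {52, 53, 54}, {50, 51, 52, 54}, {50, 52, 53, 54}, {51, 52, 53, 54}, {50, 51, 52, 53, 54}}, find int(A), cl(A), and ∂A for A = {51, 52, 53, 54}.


int(A) = {51, 52, 53, 54}, cl(A) = {50, 51, 52, 53, 54}, ∂A = {50}.

Closed sets in (X, τ) are complements of opens:
  closed(X, τ) = {∅, {50}, {51}, {53}, {50, 51}, {50, 53}, {51, 52}, {51, 53}, {50, 51, 52}, {50, 51, 53}, {51, 52, 53}, {50, 51, 52, 53}, {50, 51, 53, 54}, {50, 51, 52, 53, 54}}.
int(A) = ⋃ {U ∈ τ : U ⊆ A}. Opens contained in A: ∅, {52}, {54}, {52, 54}, {53, 54}, {51, 52, 54}, {52, 53, 54}, {51, 52, 53, 54}.
Taking the union of these: int(A) = {51, 52, 53, 54}.
cl(A) = ⋂ {C closed : A ⊆ C}. Closed sets containing A: {50, 51, 52, 53, 54}.
Intersecting these: cl(A) = {50, 51, 52, 53, 54}.
∂A = cl(A) ∖ int(A) = {50, 51, 52, 53, 54} ∖ {51, 52, 53, 54} = {50}.


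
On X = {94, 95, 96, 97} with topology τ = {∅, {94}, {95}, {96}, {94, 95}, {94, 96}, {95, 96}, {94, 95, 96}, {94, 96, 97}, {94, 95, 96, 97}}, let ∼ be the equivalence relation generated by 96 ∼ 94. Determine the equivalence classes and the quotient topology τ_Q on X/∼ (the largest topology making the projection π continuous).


X/∼ = {[94=96], [95], [97]}; |τ_Q| = 6.

Equivalence classes: [94=96], [95], [97].
Quotient map π: X → X/∼ sends 94 ↦ [94=96], 95 ↦ [95], 96 ↦ [94=96], 97 ↦ [97].
For each subset V ⊆ X/∼, compute π^{-1}(V) ⊆ X and check whether π^{-1}(V) ∈ τ. V is open in τ_Q iff π^{-1}(V) ∈ τ.
  V = {}: π^{-1}(V) = ∅ ∈ τ ✓.
  V = {[94=96]}: π^{-1}(V) = {94, 96} ∈ τ ✓.
  V = {[95]}: π^{-1}(V) = {95} ∈ τ ✓.
  V = {[94=96], [95]}: π^{-1}(V) = {94, 95, 96} ∈ τ ✓.
  V = {[97]}: π^{-1}(V) = {97} ∉ τ ✗.
  V = {[94=96], [97]}: π^{-1}(V) = {94, 96, 97} ∈ τ ✓.
  V = {[95], [97]}: π^{-1}(V) = {95, 97} ∉ τ ✗.
  V = {[94=96], [95], [97]}: π^{-1}(V) = {94, 95, 96, 97} ∈ τ ✓.
Open sets in the quotient: τ_Q = {{}, {[94=96]}, {[95]}, {[94=96], [95]}, {[94=96], [97]}, {[94=96], [95], [97]}} (6 elements).
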